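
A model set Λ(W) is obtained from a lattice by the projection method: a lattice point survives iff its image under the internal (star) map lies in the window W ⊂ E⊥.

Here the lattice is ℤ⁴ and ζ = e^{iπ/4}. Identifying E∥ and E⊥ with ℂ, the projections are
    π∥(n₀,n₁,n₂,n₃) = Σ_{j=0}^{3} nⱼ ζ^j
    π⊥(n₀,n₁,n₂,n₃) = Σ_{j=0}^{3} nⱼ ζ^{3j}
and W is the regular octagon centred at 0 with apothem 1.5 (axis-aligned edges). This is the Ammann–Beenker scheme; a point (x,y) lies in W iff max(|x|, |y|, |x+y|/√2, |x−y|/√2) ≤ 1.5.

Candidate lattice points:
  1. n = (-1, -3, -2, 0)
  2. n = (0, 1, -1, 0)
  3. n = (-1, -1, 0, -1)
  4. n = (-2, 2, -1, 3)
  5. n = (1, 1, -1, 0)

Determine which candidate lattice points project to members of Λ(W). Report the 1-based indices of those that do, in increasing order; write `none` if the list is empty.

1

With ζ = e^{iπ/4} the internal vectors are ζ^0,ζ^3,ζ^6,ζ^9.
candidate 1: n = (-1, -3, -2, 0) → π⊥ ≈ (+1.12132, -0.12132); max(|x|,|y|,|x±y|/√2) = 1.12132 ≤ 1.5 ⇒ ∈ W
candidate 2: n = (0, 1, -1, 0) → π⊥ ≈ (-0.70711, +1.70711); max(|x|,|y|,|x±y|/√2) = 1.70711 > 1.5 ⇒ ∉ W
candidate 3: n = (-1, -1, 0, -1) → π⊥ ≈ (-1.00000, -1.41421); max(|x|,|y|,|x±y|/√2) = 1.70711 > 1.5 ⇒ ∉ W
candidate 4: n = (-2, 2, -1, 3) → π⊥ ≈ (-1.29289, +4.53553); max(|x|,|y|,|x±y|/√2) = 4.53553 > 1.5 ⇒ ∉ W
candidate 5: n = (1, 1, -1, 0) → π⊥ ≈ (+0.29289, +1.70711); max(|x|,|y|,|x±y|/√2) = 1.70711 > 1.5 ⇒ ∉ W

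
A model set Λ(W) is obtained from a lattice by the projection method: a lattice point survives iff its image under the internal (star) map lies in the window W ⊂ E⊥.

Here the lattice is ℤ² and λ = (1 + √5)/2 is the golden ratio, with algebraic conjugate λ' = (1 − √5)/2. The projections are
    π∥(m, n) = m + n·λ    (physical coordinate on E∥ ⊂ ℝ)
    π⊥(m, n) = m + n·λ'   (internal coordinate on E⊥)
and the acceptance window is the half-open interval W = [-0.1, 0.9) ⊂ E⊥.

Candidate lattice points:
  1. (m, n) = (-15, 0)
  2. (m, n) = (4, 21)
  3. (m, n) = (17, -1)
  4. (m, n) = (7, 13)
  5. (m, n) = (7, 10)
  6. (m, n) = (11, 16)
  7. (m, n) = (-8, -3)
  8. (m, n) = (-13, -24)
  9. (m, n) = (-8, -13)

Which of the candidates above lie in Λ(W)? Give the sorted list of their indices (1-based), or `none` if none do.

Numerically λ ≈ 1.618034 and λ' = −1/λ ≈ -0.618034.
candidate 1: (m,n)=(-15,0) → π∥ = -15+0·λ ≈ -15.000000, π⊥ = -15+0·λ' ≈ -15.000000 ∉ [-0.1, 0.9) ⇒ out
candidate 2: (m,n)=(4,21) → π∥ = 4+21·λ ≈ 37.978714, π⊥ = 4+21·λ' ≈ -8.978714 ∉ [-0.1, 0.9) ⇒ out
candidate 3: (m,n)=(17,-1) → π∥ = 17-1·λ ≈ 15.381966, π⊥ = 17-1·λ' ≈ 17.618034 ∉ [-0.1, 0.9) ⇒ out
candidate 4: (m,n)=(7,13) → π∥ = 7+13·λ ≈ 28.034442, π⊥ = 7+13·λ' ≈ -1.034442 ∉ [-0.1, 0.9) ⇒ out
candidate 5: (m,n)=(7,10) → π∥ = 7+10·λ ≈ 23.180340, π⊥ = 7+10·λ' ≈ 0.819660 ∈ [-0.1, 0.9) ⇒ IN Λ
candidate 6: (m,n)=(11,16) → π∥ = 11+16·λ ≈ 36.888544, π⊥ = 11+16·λ' ≈ 1.111456 ∉ [-0.1, 0.9) ⇒ out
candidate 7: (m,n)=(-8,-3) → π∥ = -8-3·λ ≈ -12.854102, π⊥ = -8-3·λ' ≈ -6.145898 ∉ [-0.1, 0.9) ⇒ out
candidate 8: (m,n)=(-13,-24) → π∥ = -13-24·λ ≈ -51.832816, π⊥ = -13-24·λ' ≈ 1.832816 ∉ [-0.1, 0.9) ⇒ out
candidate 9: (m,n)=(-8,-13) → π∥ = -8-13·λ ≈ -29.034442, π⊥ = -8-13·λ' ≈ 0.034442 ∈ [-0.1, 0.9) ⇒ IN Λ

5, 9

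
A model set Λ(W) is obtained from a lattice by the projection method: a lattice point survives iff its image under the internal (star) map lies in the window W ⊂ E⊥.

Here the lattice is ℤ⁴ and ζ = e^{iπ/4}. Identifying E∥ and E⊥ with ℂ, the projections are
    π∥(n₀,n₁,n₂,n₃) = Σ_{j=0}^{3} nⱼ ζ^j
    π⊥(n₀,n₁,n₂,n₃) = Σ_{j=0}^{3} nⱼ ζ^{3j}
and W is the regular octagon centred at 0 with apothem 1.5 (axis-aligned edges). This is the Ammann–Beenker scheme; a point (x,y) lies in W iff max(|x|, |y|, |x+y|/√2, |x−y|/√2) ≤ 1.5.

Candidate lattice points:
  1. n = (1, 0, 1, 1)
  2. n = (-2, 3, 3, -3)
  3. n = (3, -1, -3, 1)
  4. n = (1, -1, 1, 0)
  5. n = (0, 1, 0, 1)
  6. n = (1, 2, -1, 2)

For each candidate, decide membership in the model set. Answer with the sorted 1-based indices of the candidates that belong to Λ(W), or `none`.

5

With ζ = e^{iπ/4} the internal vectors are ζ^0,ζ^3,ζ^6,ζ^9.
#1 (1, 0, 1, 1): internal (1.707107, -0.292893); octagon support 1.707107 vs apothem 1.5 → ∉ W
#2 (-2, 3, 3, -3): internal (-6.242641, -3.000000); octagon support 6.535534 vs apothem 1.5 → ∉ W
#3 (3, -1, -3, 1): internal (4.414214, 3.000000); octagon support 5.242641 vs apothem 1.5 → ∉ W
#4 (1, -1, 1, 0): internal (1.707107, -1.707107); octagon support 2.414214 vs apothem 1.5 → ∉ W
#5 (0, 1, 0, 1): internal (0.000000, 1.414214); octagon support 1.414214 vs apothem 1.5 → ∈ W
#6 (1, 2, -1, 2): internal (1.000000, 3.828427); octagon support 3.828427 vs apothem 1.5 → ∉ W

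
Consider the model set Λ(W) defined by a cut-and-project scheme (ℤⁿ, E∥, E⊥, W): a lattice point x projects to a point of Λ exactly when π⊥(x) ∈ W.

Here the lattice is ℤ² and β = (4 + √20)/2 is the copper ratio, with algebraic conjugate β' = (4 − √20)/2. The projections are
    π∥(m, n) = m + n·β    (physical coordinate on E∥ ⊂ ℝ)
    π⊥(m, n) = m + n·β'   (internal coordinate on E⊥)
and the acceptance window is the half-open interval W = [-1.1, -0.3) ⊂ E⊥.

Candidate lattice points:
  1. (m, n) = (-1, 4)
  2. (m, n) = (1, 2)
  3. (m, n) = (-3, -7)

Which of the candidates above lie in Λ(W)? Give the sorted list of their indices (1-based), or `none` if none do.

Compute β' = (4−√20)/2 = -0.236068, so π⊥(m,n) = m -0.236068·n.
#1 (-1,4): internal coord -1 + (4)·β' = -1.944272; -1.944272 ∉ [-1.1, -0.3) → out
#2 (1,2): internal coord 1 + (2)·β' = +0.527864; +0.527864 ∉ [-1.1, -0.3) → out
#3 (-3,-7): internal coord -3 + (-7)·β' = -1.347524; -1.347524 ∉ [-1.1, -0.3) → out

none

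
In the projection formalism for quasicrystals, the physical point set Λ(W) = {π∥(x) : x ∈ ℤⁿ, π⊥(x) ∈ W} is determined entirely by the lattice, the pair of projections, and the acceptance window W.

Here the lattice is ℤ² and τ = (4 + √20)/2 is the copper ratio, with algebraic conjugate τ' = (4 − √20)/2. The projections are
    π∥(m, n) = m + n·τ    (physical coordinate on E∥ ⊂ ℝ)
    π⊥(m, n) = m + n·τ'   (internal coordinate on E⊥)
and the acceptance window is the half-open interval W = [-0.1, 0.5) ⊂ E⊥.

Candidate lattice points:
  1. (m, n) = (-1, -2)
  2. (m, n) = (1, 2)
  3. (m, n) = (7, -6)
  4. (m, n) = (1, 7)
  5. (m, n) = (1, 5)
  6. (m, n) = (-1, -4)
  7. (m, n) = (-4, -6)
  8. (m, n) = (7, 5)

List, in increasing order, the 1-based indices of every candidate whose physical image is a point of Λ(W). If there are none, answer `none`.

τ' = (4−√20)/2 ≈ -0.23607.
[1] lift (-1,-2): star map gives -0.52786; window check -0.1 ≤ -0.52786 < 0.5 is false → out
[2] lift (1,2): star map gives 0.52786; window check -0.1 ≤ 0.52786 < 0.5 is false → out
[3] lift (7,-6): star map gives 8.41641; window check -0.1 ≤ 8.41641 < 0.5 is false → out
[4] lift (1,7): star map gives -0.65248; window check -0.1 ≤ -0.65248 < 0.5 is false → out
[5] lift (1,5): star map gives -0.18034; window check -0.1 ≤ -0.18034 < 0.5 is false → out
[6] lift (-1,-4): star map gives -0.05573; window check -0.1 ≤ -0.05573 < 0.5 is true → IN Λ
[7] lift (-4,-6): star map gives -2.58359; window check -0.1 ≤ -2.58359 < 0.5 is false → out
[8] lift (7,5): star map gives 5.81966; window check -0.1 ≤ 5.81966 < 0.5 is false → out

6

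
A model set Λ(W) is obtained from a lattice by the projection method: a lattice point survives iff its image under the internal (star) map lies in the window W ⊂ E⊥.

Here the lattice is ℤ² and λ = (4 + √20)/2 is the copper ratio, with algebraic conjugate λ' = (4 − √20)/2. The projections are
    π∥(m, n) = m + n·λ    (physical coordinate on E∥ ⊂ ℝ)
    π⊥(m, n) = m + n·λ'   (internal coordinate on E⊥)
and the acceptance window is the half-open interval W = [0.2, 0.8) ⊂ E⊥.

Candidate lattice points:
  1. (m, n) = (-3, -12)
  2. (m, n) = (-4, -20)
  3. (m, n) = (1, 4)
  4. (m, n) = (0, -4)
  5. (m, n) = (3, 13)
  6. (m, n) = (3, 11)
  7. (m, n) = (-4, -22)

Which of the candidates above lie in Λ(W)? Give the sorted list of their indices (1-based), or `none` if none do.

Compute λ' = (4−√20)/2 = -0.236068, so π⊥(m,n) = m -0.236068·n.
candidate 1: (m,n)=(-3,-12) → π∥ = -3-12·λ ≈ -53.832816, π⊥ = -3-12·λ' ≈ -0.167184 ∉ [0.2, 0.8) ⇒ out
candidate 2: (m,n)=(-4,-20) → π∥ = -4-20·λ ≈ -88.721360, π⊥ = -4-20·λ' ≈ 0.721360 ∈ [0.2, 0.8) ⇒ IN Λ
candidate 3: (m,n)=(1,4) → π∥ = 1+4·λ ≈ 17.944272, π⊥ = 1+4·λ' ≈ 0.055728 ∉ [0.2, 0.8) ⇒ out
candidate 4: (m,n)=(0,-4) → π∥ = 0-4·λ ≈ -16.944272, π⊥ = 0-4·λ' ≈ 0.944272 ∉ [0.2, 0.8) ⇒ out
candidate 5: (m,n)=(3,13) → π∥ = 3+13·λ ≈ 58.068884, π⊥ = 3+13·λ' ≈ -0.068884 ∉ [0.2, 0.8) ⇒ out
candidate 6: (m,n)=(3,11) → π∥ = 3+11·λ ≈ 49.596748, π⊥ = 3+11·λ' ≈ 0.403252 ∈ [0.2, 0.8) ⇒ IN Λ
candidate 7: (m,n)=(-4,-22) → π∥ = -4-22·λ ≈ -97.193496, π⊥ = -4-22·λ' ≈ 1.193496 ∉ [0.2, 0.8) ⇒ out

2, 6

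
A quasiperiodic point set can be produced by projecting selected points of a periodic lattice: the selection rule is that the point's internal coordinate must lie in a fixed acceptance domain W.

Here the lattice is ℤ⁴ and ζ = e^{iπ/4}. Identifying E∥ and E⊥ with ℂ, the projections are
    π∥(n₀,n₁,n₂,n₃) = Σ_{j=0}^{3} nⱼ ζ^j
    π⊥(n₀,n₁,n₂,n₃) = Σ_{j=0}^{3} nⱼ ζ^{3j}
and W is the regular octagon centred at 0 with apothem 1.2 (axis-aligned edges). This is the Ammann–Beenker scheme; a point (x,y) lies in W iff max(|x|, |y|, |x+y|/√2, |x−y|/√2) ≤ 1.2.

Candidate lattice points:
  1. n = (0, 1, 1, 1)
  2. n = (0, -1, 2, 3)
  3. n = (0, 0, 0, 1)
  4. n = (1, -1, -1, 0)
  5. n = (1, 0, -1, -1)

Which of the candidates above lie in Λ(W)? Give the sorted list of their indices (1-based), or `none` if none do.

Internal map: ζ^{3j} for j=0..3 gives (1,0), (−√2/2,√2/2), (0,−1), (√2/2,√2/2).
candidate 1: n = (0, 1, 1, 1) → π⊥ ≈ (+0.00000, +0.41421); max(|x|,|y|,|x±y|/√2) = 0.41421 ≤ 1.2 ⇒ ∈ W
candidate 2: n = (0, -1, 2, 3) → π⊥ ≈ (+2.82843, -0.58579); max(|x|,|y|,|x±y|/√2) = 2.82843 > 1.2 ⇒ ∉ W
candidate 3: n = (0, 0, 0, 1) → π⊥ ≈ (+0.70711, +0.70711); max(|x|,|y|,|x±y|/√2) = 1.00000 ≤ 1.2 ⇒ ∈ W
candidate 4: n = (1, -1, -1, 0) → π⊥ ≈ (+1.70711, +0.29289); max(|x|,|y|,|x±y|/√2) = 1.70711 > 1.2 ⇒ ∉ W
candidate 5: n = (1, 0, -1, -1) → π⊥ ≈ (+0.29289, +0.29289); max(|x|,|y|,|x±y|/√2) = 0.41421 ≤ 1.2 ⇒ ∈ W

1, 3, 5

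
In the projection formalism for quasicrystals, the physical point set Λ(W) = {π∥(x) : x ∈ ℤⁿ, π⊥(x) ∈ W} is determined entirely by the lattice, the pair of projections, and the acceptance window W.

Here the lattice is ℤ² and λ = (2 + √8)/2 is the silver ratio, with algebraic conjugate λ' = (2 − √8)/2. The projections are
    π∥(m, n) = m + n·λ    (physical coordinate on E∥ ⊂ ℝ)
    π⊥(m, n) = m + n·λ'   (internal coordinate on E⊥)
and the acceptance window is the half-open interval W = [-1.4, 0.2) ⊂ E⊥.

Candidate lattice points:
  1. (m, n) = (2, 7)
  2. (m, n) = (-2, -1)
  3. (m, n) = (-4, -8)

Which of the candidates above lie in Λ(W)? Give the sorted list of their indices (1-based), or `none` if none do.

1, 3

λ' = (2−√8)/2 ≈ -0.41421.
[1] lift (2,7): star map gives -0.89949; window check -1.4 ≤ -0.89949 < 0.2 is true → IN Λ
[2] lift (-2,-1): star map gives -1.58579; window check -1.4 ≤ -1.58579 < 0.2 is false → out
[3] lift (-4,-8): star map gives -0.68629; window check -1.4 ≤ -0.68629 < 0.2 is true → IN Λ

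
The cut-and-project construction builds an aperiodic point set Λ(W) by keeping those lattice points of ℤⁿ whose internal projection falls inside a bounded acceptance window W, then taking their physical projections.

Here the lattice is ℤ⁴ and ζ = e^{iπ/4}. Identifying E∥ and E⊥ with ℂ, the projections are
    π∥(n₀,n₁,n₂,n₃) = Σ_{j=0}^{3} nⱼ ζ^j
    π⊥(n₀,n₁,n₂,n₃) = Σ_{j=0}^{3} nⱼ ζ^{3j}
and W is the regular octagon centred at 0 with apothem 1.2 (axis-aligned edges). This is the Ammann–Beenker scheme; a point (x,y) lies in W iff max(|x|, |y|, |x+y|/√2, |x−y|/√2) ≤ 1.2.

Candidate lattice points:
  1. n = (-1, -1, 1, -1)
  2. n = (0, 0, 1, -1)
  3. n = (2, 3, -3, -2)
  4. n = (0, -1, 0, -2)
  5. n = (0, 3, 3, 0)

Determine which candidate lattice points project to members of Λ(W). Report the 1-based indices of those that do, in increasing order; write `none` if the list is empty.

none

π⊥(n) = n₀ + n₁ζ³ + n₂ζ⁶ + n₃ζ⁹ where ζ = e^{iπ/4}.
candidate 1: n = (-1, -1, 1, -1) → π⊥ ≈ (-1.00000, -2.41421); max(|x|,|y|,|x±y|/√2) = 2.41421 > 1.2 ⇒ ∉ W
candidate 2: n = (0, 0, 1, -1) → π⊥ ≈ (-0.70711, -1.70711); max(|x|,|y|,|x±y|/√2) = 1.70711 > 1.2 ⇒ ∉ W
candidate 3: n = (2, 3, -3, -2) → π⊥ ≈ (-1.53553, +3.70711); max(|x|,|y|,|x±y|/√2) = 3.70711 > 1.2 ⇒ ∉ W
candidate 4: n = (0, -1, 0, -2) → π⊥ ≈ (-0.70711, -2.12132); max(|x|,|y|,|x±y|/√2) = 2.12132 > 1.2 ⇒ ∉ W
candidate 5: n = (0, 3, 3, 0) → π⊥ ≈ (-2.12132, -0.87868); max(|x|,|y|,|x±y|/√2) = 2.12132 > 1.2 ⇒ ∉ W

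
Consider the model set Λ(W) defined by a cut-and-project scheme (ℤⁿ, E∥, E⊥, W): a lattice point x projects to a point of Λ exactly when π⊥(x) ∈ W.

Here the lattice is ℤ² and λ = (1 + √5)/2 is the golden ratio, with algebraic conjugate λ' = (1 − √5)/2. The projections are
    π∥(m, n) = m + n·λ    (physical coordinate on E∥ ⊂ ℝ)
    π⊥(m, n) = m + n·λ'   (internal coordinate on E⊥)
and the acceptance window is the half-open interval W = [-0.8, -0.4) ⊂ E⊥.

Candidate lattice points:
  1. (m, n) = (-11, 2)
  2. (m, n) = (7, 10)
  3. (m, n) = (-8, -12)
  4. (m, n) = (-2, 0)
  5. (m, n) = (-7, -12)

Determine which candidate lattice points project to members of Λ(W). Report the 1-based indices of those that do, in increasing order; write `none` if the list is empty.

3

Compute λ' = (1−√5)/2 = -0.618034, so π⊥(m,n) = m -0.618034·n.
[1] lift (-11,2): star map gives -12.236068; window check -0.8 ≤ -12.236068 < -0.4 is false → out
[2] lift (7,10): star map gives 0.819660; window check -0.8 ≤ 0.819660 < -0.4 is false → out
[3] lift (-8,-12): star map gives -0.583592; window check -0.8 ≤ -0.583592 < -0.4 is true → IN Λ
[4] lift (-2,0): star map gives -2.000000; window check -0.8 ≤ -2.000000 < -0.4 is false → out
[5] lift (-7,-12): star map gives 0.416408; window check -0.8 ≤ 0.416408 < -0.4 is false → out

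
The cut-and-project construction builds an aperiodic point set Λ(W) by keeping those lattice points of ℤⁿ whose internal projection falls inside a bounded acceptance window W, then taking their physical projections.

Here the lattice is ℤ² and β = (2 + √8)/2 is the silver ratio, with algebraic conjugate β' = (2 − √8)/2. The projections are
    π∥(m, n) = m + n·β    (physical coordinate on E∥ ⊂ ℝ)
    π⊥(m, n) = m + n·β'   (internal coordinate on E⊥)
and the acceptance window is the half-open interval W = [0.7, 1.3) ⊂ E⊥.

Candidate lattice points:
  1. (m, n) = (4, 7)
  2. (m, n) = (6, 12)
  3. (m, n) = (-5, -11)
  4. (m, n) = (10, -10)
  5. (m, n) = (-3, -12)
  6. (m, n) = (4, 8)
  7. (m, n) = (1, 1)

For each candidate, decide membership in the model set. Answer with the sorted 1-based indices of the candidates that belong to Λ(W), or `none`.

1, 2

Compute β' = (2−√8)/2 = -0.4142, so π⊥(m,n) = m -0.4142·n.
#1 (4,7): internal coord 4 + (7)·β' = +1.1005; +1.1005 ∈ [0.7, 1.3) → IN Λ
#2 (6,12): internal coord 6 + (12)·β' = +1.0294; +1.0294 ∈ [0.7, 1.3) → IN Λ
#3 (-5,-11): internal coord -5 + (-11)·β' = -0.4437; -0.4437 ∉ [0.7, 1.3) → out
#4 (10,-10): internal coord 10 + (-10)·β' = +14.1421; +14.1421 ∉ [0.7, 1.3) → out
#5 (-3,-12): internal coord -3 + (-12)·β' = +1.9706; +1.9706 ∉ [0.7, 1.3) → out
#6 (4,8): internal coord 4 + (8)·β' = +0.6863; +0.6863 ∉ [0.7, 1.3) → out
#7 (1,1): internal coord 1 + (1)·β' = +0.5858; +0.5858 ∉ [0.7, 1.3) → out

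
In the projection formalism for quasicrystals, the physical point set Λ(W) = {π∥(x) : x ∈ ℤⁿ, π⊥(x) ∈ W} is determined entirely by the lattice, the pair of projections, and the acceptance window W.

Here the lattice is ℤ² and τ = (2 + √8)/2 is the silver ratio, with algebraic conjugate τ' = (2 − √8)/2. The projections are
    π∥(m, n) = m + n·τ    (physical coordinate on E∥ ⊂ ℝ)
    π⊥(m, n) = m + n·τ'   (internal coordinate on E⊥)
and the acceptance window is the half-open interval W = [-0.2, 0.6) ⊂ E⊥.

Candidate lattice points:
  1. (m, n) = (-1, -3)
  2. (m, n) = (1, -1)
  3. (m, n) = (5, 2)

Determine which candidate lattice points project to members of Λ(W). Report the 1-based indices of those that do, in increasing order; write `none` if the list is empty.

Compute τ' = (2−√8)/2 = -0.4142, so π⊥(m,n) = m -0.4142·n.
candidate 1: (m,n)=(-1,-3) → π∥ = -1-3·τ ≈ -8.2426, π⊥ = -1-3·τ' ≈ 0.2426 ∈ [-0.2, 0.6) ⇒ IN Λ
candidate 2: (m,n)=(1,-1) → π∥ = 1-1·τ ≈ -1.4142, π⊥ = 1-1·τ' ≈ 1.4142 ∉ [-0.2, 0.6) ⇒ out
candidate 3: (m,n)=(5,2) → π∥ = 5+2·τ ≈ 9.8284, π⊥ = 5+2·τ' ≈ 4.1716 ∉ [-0.2, 0.6) ⇒ out

1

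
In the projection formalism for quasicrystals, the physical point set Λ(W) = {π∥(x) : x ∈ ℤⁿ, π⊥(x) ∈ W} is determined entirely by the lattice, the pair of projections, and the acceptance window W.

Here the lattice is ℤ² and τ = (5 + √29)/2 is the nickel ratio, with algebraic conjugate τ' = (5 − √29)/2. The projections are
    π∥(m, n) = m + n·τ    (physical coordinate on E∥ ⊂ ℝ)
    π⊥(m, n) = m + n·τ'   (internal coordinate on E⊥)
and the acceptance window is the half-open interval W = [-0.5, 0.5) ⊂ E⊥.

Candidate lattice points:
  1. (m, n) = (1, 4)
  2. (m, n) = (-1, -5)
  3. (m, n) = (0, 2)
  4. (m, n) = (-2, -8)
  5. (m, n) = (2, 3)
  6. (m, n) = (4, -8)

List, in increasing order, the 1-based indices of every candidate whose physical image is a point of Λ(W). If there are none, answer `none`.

1, 2, 3, 4

Compute τ' = (5−√29)/2 = -0.192582, so π⊥(m,n) = m -0.192582·n.
candidate 1: (m,n)=(1,4) → π∥ = 1+4·τ ≈ 21.770330, π⊥ = 1+4·τ' ≈ 0.229670 ∈ [-0.5, 0.5) ⇒ IN Λ
candidate 2: (m,n)=(-1,-5) → π∥ = -1-5·τ ≈ -26.962912, π⊥ = -1-5·τ' ≈ -0.037088 ∈ [-0.5, 0.5) ⇒ IN Λ
candidate 3: (m,n)=(0,2) → π∥ = 0+2·τ ≈ 10.385165, π⊥ = 0+2·τ' ≈ -0.385165 ∈ [-0.5, 0.5) ⇒ IN Λ
candidate 4: (m,n)=(-2,-8) → π∥ = -2-8·τ ≈ -43.540659, π⊥ = -2-8·τ' ≈ -0.459341 ∈ [-0.5, 0.5) ⇒ IN Λ
candidate 5: (m,n)=(2,3) → π∥ = 2+3·τ ≈ 17.577747, π⊥ = 2+3·τ' ≈ 1.422253 ∉ [-0.5, 0.5) ⇒ out
candidate 6: (m,n)=(4,-8) → π∥ = 4-8·τ ≈ -37.540659, π⊥ = 4-8·τ' ≈ 5.540659 ∉ [-0.5, 0.5) ⇒ out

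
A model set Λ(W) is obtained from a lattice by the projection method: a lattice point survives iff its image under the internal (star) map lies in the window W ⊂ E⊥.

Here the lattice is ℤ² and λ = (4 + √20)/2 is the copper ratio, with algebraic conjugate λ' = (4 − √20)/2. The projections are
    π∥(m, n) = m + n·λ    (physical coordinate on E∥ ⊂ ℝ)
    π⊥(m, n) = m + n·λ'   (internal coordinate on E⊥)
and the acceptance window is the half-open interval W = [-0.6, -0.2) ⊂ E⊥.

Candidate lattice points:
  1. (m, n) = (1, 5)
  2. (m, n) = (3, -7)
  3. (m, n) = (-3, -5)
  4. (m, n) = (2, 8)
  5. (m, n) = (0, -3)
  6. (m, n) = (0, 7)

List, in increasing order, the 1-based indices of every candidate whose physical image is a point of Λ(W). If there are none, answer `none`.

none

Numerically λ ≈ 4.2361 and λ' = −1/λ ≈ -0.2361.
#1 (1,5): internal coord 1 + (5)·λ' = -0.1803; -0.1803 ∉ [-0.6, -0.2) → out
#2 (3,-7): internal coord 3 + (-7)·λ' = +4.6525; +4.6525 ∉ [-0.6, -0.2) → out
#3 (-3,-5): internal coord -3 + (-5)·λ' = -1.8197; -1.8197 ∉ [-0.6, -0.2) → out
#4 (2,8): internal coord 2 + (8)·λ' = +0.1115; +0.1115 ∉ [-0.6, -0.2) → out
#5 (0,-3): internal coord 0 + (-3)·λ' = +0.7082; +0.7082 ∉ [-0.6, -0.2) → out
#6 (0,7): internal coord 0 + (7)·λ' = -1.6525; -1.6525 ∉ [-0.6, -0.2) → out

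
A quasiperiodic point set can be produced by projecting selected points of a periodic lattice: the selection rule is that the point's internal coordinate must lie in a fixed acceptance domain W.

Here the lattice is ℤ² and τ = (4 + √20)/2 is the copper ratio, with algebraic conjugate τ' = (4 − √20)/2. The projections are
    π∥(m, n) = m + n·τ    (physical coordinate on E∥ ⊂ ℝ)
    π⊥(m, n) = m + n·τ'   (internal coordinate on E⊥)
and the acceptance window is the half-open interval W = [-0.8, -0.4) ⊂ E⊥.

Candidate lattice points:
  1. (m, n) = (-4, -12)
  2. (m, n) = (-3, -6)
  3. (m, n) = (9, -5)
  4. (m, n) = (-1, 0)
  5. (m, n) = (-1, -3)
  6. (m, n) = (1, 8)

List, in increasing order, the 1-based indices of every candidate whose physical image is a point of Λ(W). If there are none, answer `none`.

Numerically τ ≈ 4.236068 and τ' = −1/τ ≈ -0.236068.
candidate 1: (m,n)=(-4,-12) → π∥ = -4-12·τ ≈ -54.832816, π⊥ = -4-12·τ' ≈ -1.167184 ∉ [-0.8, -0.4) ⇒ out
candidate 2: (m,n)=(-3,-6) → π∥ = -3-6·τ ≈ -28.416408, π⊥ = -3-6·τ' ≈ -1.583592 ∉ [-0.8, -0.4) ⇒ out
candidate 3: (m,n)=(9,-5) → π∥ = 9-5·τ ≈ -12.180340, π⊥ = 9-5·τ' ≈ 10.180340 ∉ [-0.8, -0.4) ⇒ out
candidate 4: (m,n)=(-1,0) → π∥ = -1+0·τ ≈ -1.000000, π⊥ = -1+0·τ' ≈ -1.000000 ∉ [-0.8, -0.4) ⇒ out
candidate 5: (m,n)=(-1,-3) → π∥ = -1-3·τ ≈ -13.708204, π⊥ = -1-3·τ' ≈ -0.291796 ∉ [-0.8, -0.4) ⇒ out
candidate 6: (m,n)=(1,8) → π∥ = 1+8·τ ≈ 34.888544, π⊥ = 1+8·τ' ≈ -0.888544 ∉ [-0.8, -0.4) ⇒ out

none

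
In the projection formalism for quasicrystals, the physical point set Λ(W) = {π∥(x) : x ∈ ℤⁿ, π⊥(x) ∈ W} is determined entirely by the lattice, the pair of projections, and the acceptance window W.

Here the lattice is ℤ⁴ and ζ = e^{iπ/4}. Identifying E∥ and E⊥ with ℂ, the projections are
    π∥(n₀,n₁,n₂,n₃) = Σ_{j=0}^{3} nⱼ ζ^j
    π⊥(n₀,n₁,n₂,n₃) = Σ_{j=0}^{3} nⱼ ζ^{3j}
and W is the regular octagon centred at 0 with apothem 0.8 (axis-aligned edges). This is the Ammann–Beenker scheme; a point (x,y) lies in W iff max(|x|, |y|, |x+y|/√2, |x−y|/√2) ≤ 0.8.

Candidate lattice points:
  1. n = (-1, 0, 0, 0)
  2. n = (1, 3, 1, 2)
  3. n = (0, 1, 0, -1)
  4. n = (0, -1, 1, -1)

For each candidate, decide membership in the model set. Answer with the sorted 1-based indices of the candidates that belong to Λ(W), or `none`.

none

Internal map: ζ^{3j} for j=0..3 gives (1,0), (−√2/2,√2/2), (0,−1), (√2/2,√2/2).
#1 (-1, 0, 0, 0): internal (-1.000000, 0.000000); octagon support 1.000000 vs apothem 0.8 → ∉ W
#2 (1, 3, 1, 2): internal (0.292893, 2.535534); octagon support 2.535534 vs apothem 0.8 → ∉ W
#3 (0, 1, 0, -1): internal (-1.414214, 0.000000); octagon support 1.414214 vs apothem 0.8 → ∉ W
#4 (0, -1, 1, -1): internal (0.000000, -2.414214); octagon support 2.414214 vs apothem 0.8 → ∉ W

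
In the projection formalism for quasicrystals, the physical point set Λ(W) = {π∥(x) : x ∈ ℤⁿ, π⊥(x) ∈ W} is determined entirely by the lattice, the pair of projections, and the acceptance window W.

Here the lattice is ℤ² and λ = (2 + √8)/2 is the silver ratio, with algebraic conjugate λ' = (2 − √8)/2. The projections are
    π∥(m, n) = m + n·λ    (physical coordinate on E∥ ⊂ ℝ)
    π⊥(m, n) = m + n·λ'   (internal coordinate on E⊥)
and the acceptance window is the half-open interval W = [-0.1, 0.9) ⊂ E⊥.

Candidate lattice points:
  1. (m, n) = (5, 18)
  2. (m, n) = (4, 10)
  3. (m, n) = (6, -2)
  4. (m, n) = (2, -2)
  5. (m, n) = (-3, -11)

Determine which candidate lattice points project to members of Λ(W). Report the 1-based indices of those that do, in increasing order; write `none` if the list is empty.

none

Numerically λ ≈ 2.41421 and λ' = −1/λ ≈ -0.41421.
#1 (5,18): internal coord 5 + (18)·λ' = -2.45584; -2.45584 ∉ [-0.1, 0.9) → out
#2 (4,10): internal coord 4 + (10)·λ' = -0.14214; -0.14214 ∉ [-0.1, 0.9) → out
#3 (6,-2): internal coord 6 + (-2)·λ' = +6.82843; +6.82843 ∉ [-0.1, 0.9) → out
#4 (2,-2): internal coord 2 + (-2)·λ' = +2.82843; +2.82843 ∉ [-0.1, 0.9) → out
#5 (-3,-11): internal coord -3 + (-11)·λ' = +1.55635; +1.55635 ∉ [-0.1, 0.9) → out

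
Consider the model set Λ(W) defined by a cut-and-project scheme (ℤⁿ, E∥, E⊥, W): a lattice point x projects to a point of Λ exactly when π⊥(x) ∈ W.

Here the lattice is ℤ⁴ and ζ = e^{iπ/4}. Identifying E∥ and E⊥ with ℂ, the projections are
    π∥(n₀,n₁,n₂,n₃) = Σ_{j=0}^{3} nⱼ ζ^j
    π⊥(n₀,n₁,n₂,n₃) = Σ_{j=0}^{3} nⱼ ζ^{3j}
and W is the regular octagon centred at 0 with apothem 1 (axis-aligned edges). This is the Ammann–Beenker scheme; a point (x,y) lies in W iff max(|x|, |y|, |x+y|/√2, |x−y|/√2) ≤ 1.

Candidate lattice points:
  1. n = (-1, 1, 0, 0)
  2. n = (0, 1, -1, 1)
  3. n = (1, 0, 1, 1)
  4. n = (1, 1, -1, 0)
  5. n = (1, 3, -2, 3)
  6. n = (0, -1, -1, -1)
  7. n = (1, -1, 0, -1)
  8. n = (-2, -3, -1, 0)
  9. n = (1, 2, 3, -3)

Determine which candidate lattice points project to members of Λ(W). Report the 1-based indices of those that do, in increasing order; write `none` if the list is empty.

6

Internal map: ζ^{3j} for j=0..3 gives (1,0), (−√2/2,√2/2), (0,−1), (√2/2,√2/2).
candidate 1: n = (-1, 1, 0, 0) → π⊥ ≈ (-1.70711, +0.70711); max(|x|,|y|,|x±y|/√2) = 1.70711 > 1 ⇒ ∉ W
candidate 2: n = (0, 1, -1, 1) → π⊥ ≈ (+0.00000, +2.41421); max(|x|,|y|,|x±y|/√2) = 2.41421 > 1 ⇒ ∉ W
candidate 3: n = (1, 0, 1, 1) → π⊥ ≈ (+1.70711, -0.29289); max(|x|,|y|,|x±y|/√2) = 1.70711 > 1 ⇒ ∉ W
candidate 4: n = (1, 1, -1, 0) → π⊥ ≈ (+0.29289, +1.70711); max(|x|,|y|,|x±y|/√2) = 1.70711 > 1 ⇒ ∉ W
candidate 5: n = (1, 3, -2, 3) → π⊥ ≈ (+1.00000, +6.24264); max(|x|,|y|,|x±y|/√2) = 6.24264 > 1 ⇒ ∉ W
candidate 6: n = (0, -1, -1, -1) → π⊥ ≈ (+0.00000, -0.41421); max(|x|,|y|,|x±y|/√2) = 0.41421 ≤ 1 ⇒ ∈ W
candidate 7: n = (1, -1, 0, -1) → π⊥ ≈ (+1.00000, -1.41421); max(|x|,|y|,|x±y|/√2) = 1.70711 > 1 ⇒ ∉ W
candidate 8: n = (-2, -3, -1, 0) → π⊥ ≈ (+0.12132, -1.12132); max(|x|,|y|,|x±y|/√2) = 1.12132 > 1 ⇒ ∉ W
candidate 9: n = (1, 2, 3, -3) → π⊥ ≈ (-2.53553, -3.70711); max(|x|,|y|,|x±y|/√2) = 4.41421 > 1 ⇒ ∉ W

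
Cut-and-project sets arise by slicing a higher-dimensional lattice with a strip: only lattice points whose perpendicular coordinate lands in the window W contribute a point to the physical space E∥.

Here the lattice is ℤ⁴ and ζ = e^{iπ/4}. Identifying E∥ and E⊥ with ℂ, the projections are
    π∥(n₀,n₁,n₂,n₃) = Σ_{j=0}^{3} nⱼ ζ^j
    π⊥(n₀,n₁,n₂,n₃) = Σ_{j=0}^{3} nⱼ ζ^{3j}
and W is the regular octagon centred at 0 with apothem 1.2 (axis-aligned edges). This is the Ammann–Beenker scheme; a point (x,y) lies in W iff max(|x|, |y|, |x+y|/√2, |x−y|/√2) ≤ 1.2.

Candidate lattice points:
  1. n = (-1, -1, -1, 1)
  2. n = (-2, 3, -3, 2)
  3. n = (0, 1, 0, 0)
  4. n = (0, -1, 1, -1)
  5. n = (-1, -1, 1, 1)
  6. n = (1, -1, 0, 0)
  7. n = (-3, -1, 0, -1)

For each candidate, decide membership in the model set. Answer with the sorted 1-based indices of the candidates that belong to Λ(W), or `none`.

Internal map: ζ^{3j} for j=0..3 gives (1,0), (−√2/2,√2/2), (0,−1), (√2/2,√2/2).
candidate 1: n = (-1, -1, -1, 1) → π⊥ ≈ (+0.414214, +1.000000); max(|x|,|y|,|x±y|/√2) = 1.000000 ≤ 1.2 ⇒ ∈ W
candidate 2: n = (-2, 3, -3, 2) → π⊥ ≈ (-2.707107, +6.535534); max(|x|,|y|,|x±y|/√2) = 6.535534 > 1.2 ⇒ ∉ W
candidate 3: n = (0, 1, 0, 0) → π⊥ ≈ (-0.707107, +0.707107); max(|x|,|y|,|x±y|/√2) = 1.000000 ≤ 1.2 ⇒ ∈ W
candidate 4: n = (0, -1, 1, -1) → π⊥ ≈ (+0.000000, -2.414214); max(|x|,|y|,|x±y|/√2) = 2.414214 > 1.2 ⇒ ∉ W
candidate 5: n = (-1, -1, 1, 1) → π⊥ ≈ (+0.414214, -1.000000); max(|x|,|y|,|x±y|/√2) = 1.000000 ≤ 1.2 ⇒ ∈ W
candidate 6: n = (1, -1, 0, 0) → π⊥ ≈ (+1.707107, -0.707107); max(|x|,|y|,|x±y|/√2) = 1.707107 > 1.2 ⇒ ∉ W
candidate 7: n = (-3, -1, 0, -1) → π⊥ ≈ (-3.000000, -1.414214); max(|x|,|y|,|x±y|/√2) = 3.121320 > 1.2 ⇒ ∉ W

1, 3, 5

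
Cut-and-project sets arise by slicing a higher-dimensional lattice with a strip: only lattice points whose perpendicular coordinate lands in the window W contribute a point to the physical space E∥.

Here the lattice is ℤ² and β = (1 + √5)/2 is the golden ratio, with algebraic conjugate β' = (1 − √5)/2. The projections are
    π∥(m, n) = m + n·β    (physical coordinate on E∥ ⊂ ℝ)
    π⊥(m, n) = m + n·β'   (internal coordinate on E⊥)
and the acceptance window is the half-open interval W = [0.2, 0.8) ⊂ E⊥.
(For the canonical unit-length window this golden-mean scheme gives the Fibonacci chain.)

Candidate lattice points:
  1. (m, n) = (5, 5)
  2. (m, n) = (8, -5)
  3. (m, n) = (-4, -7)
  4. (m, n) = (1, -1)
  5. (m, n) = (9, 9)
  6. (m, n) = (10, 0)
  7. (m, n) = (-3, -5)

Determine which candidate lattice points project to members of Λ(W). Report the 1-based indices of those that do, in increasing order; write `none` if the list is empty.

Compute β' = (1−√5)/2 = -0.618034, so π⊥(m,n) = m -0.618034·n.
candidate 1: (m,n)=(5,5) → π∥ = 5+5·β ≈ 13.090170, π⊥ = 5+5·β' ≈ 1.909830 ∉ [0.2, 0.8) ⇒ out
candidate 2: (m,n)=(8,-5) → π∥ = 8-5·β ≈ -0.090170, π⊥ = 8-5·β' ≈ 11.090170 ∉ [0.2, 0.8) ⇒ out
candidate 3: (m,n)=(-4,-7) → π∥ = -4-7·β ≈ -15.326238, π⊥ = -4-7·β' ≈ 0.326238 ∈ [0.2, 0.8) ⇒ IN Λ
candidate 4: (m,n)=(1,-1) → π∥ = 1-1·β ≈ -0.618034, π⊥ = 1-1·β' ≈ 1.618034 ∉ [0.2, 0.8) ⇒ out
candidate 5: (m,n)=(9,9) → π∥ = 9+9·β ≈ 23.562306, π⊥ = 9+9·β' ≈ 3.437694 ∉ [0.2, 0.8) ⇒ out
candidate 6: (m,n)=(10,0) → π∥ = 10+0·β ≈ 10.000000, π⊥ = 10+0·β' ≈ 10.000000 ∉ [0.2, 0.8) ⇒ out
candidate 7: (m,n)=(-3,-5) → π∥ = -3-5·β ≈ -11.090170, π⊥ = -3-5·β' ≈ 0.090170 ∉ [0.2, 0.8) ⇒ out

3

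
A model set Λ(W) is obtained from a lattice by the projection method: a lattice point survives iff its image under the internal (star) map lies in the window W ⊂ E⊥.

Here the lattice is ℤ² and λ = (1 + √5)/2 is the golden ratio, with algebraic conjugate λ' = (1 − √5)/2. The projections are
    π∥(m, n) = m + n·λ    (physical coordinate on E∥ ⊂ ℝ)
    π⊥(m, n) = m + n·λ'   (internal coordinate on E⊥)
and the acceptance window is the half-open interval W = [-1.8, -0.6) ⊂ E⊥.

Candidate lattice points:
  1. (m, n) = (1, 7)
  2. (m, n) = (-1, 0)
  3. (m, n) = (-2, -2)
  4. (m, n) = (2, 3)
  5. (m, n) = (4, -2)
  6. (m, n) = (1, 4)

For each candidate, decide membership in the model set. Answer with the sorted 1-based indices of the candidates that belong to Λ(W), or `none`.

Numerically λ ≈ 1.6180 and λ' = −1/λ ≈ -0.6180.
#1 (1,7): internal coord 1 + (7)·λ' = -3.3262; -3.3262 ∉ [-1.8, -0.6) → out
#2 (-1,0): internal coord -1 + (0)·λ' = -1.0000; -1.0000 ∈ [-1.8, -0.6) → IN Λ
#3 (-2,-2): internal coord -2 + (-2)·λ' = -0.7639; -0.7639 ∈ [-1.8, -0.6) → IN Λ
#4 (2,3): internal coord 2 + (3)·λ' = +0.1459; +0.1459 ∉ [-1.8, -0.6) → out
#5 (4,-2): internal coord 4 + (-2)·λ' = +5.2361; +5.2361 ∉ [-1.8, -0.6) → out
#6 (1,4): internal coord 1 + (4)·λ' = -1.4721; -1.4721 ∈ [-1.8, -0.6) → IN Λ

2, 3, 6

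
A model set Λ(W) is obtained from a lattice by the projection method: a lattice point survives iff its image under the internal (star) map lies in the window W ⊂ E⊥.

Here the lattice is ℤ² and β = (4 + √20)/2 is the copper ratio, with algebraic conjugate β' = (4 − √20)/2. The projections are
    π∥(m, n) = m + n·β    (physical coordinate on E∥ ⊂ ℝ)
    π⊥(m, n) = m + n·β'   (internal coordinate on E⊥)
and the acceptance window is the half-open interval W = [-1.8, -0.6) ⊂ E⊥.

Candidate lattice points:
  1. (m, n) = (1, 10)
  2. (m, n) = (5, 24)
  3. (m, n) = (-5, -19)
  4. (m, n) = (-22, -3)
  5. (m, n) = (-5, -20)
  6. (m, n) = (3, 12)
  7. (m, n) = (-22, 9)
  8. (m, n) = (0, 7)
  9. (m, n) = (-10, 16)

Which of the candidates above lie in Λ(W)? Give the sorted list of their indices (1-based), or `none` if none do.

Compute β' = (4−√20)/2 = -0.2361, so π⊥(m,n) = m -0.2361·n.
#1 (1,10): internal coord 1 + (10)·β' = -1.3607; -1.3607 ∈ [-1.8, -0.6) → IN Λ
#2 (5,24): internal coord 5 + (24)·β' = -0.6656; -0.6656 ∈ [-1.8, -0.6) → IN Λ
#3 (-5,-19): internal coord -5 + (-19)·β' = -0.5147; -0.5147 ∉ [-1.8, -0.6) → out
#4 (-22,-3): internal coord -22 + (-3)·β' = -21.2918; -21.2918 ∉ [-1.8, -0.6) → out
#5 (-5,-20): internal coord -5 + (-20)·β' = -0.2786; -0.2786 ∉ [-1.8, -0.6) → out
#6 (3,12): internal coord 3 + (12)·β' = +0.1672; +0.1672 ∉ [-1.8, -0.6) → out
#7 (-22,9): internal coord -22 + (9)·β' = -24.1246; -24.1246 ∉ [-1.8, -0.6) → out
#8 (0,7): internal coord 0 + (7)·β' = -1.6525; -1.6525 ∈ [-1.8, -0.6) → IN Λ
#9 (-10,16): internal coord -10 + (16)·β' = -13.7771; -13.7771 ∉ [-1.8, -0.6) → out

1, 2, 8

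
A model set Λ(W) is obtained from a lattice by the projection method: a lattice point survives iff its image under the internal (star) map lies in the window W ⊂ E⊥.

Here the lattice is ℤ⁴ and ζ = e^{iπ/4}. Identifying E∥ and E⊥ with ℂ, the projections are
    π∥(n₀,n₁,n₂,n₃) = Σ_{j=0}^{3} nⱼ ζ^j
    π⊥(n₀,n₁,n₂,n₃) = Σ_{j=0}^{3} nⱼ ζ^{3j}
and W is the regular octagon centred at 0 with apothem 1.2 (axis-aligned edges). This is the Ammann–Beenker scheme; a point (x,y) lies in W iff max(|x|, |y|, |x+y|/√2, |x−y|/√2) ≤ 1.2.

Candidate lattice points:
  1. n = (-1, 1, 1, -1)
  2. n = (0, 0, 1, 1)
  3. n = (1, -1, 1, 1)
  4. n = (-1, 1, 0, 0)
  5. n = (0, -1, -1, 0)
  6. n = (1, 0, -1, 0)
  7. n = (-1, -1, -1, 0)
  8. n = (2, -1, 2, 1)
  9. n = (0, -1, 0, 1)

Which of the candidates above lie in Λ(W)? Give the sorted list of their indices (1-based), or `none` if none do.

2, 5, 7

With ζ = e^{iπ/4} the internal vectors are ζ^0,ζ^3,ζ^6,ζ^9.
candidate 1: n = (-1, 1, 1, -1) → π⊥ ≈ (-2.4142, -1.0000); max(|x|,|y|,|x±y|/√2) = 2.4142 > 1.2 ⇒ ∉ W
candidate 2: n = (0, 0, 1, 1) → π⊥ ≈ (+0.7071, -0.2929); max(|x|,|y|,|x±y|/√2) = 0.7071 ≤ 1.2 ⇒ ∈ W
candidate 3: n = (1, -1, 1, 1) → π⊥ ≈ (+2.4142, -1.0000); max(|x|,|y|,|x±y|/√2) = 2.4142 > 1.2 ⇒ ∉ W
candidate 4: n = (-1, 1, 0, 0) → π⊥ ≈ (-1.7071, +0.7071); max(|x|,|y|,|x±y|/√2) = 1.7071 > 1.2 ⇒ ∉ W
candidate 5: n = (0, -1, -1, 0) → π⊥ ≈ (+0.7071, +0.2929); max(|x|,|y|,|x±y|/√2) = 0.7071 ≤ 1.2 ⇒ ∈ W
candidate 6: n = (1, 0, -1, 0) → π⊥ ≈ (+1.0000, +1.0000); max(|x|,|y|,|x±y|/√2) = 1.4142 > 1.2 ⇒ ∉ W
candidate 7: n = (-1, -1, -1, 0) → π⊥ ≈ (-0.2929, +0.2929); max(|x|,|y|,|x±y|/√2) = 0.4142 ≤ 1.2 ⇒ ∈ W
candidate 8: n = (2, -1, 2, 1) → π⊥ ≈ (+3.4142, -2.0000); max(|x|,|y|,|x±y|/√2) = 3.8284 > 1.2 ⇒ ∉ W
candidate 9: n = (0, -1, 0, 1) → π⊥ ≈ (+1.4142, +0.0000); max(|x|,|y|,|x±y|/√2) = 1.4142 > 1.2 ⇒ ∉ W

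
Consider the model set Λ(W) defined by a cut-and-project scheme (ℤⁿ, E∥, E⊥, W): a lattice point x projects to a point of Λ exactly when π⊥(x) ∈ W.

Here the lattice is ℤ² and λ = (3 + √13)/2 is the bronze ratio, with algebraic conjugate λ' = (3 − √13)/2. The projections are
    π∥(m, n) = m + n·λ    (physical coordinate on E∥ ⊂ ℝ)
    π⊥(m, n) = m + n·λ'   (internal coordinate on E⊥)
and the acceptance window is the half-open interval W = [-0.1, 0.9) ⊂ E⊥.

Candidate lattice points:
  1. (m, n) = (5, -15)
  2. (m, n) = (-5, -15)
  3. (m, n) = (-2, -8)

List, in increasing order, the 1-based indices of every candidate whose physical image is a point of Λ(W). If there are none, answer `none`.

3

Compute λ' = (3−√13)/2 = -0.30278, so π⊥(m,n) = m -0.30278·n.
#1 (5,-15): internal coord 5 + (-15)·λ' = +9.54163; +9.54163 ∉ [-0.1, 0.9) → out
#2 (-5,-15): internal coord -5 + (-15)·λ' = -0.45837; -0.45837 ∉ [-0.1, 0.9) → out
#3 (-2,-8): internal coord -2 + (-8)·λ' = +0.42221; +0.42221 ∈ [-0.1, 0.9) → IN Λ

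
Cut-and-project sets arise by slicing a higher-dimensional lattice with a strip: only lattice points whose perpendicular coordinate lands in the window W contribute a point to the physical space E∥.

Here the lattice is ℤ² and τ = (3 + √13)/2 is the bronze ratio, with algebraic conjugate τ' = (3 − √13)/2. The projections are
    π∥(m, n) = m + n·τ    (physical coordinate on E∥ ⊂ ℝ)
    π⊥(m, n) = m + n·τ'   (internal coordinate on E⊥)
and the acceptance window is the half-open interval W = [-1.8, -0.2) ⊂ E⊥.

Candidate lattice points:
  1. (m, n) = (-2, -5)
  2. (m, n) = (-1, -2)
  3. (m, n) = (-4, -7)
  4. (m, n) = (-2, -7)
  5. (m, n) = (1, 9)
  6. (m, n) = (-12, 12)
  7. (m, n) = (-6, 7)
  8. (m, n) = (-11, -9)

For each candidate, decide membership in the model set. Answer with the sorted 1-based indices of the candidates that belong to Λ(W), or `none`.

1, 2, 5

τ' = (3−√13)/2 ≈ -0.3028.
[1] lift (-2,-5): star map gives -0.4861; window check -1.8 ≤ -0.4861 < -0.2 is true → IN Λ
[2] lift (-1,-2): star map gives -0.3944; window check -1.8 ≤ -0.3944 < -0.2 is true → IN Λ
[3] lift (-4,-7): star map gives -1.8806; window check -1.8 ≤ -1.8806 < -0.2 is false → out
[4] lift (-2,-7): star map gives 0.1194; window check -1.8 ≤ 0.1194 < -0.2 is false → out
[5] lift (1,9): star map gives -1.7250; window check -1.8 ≤ -1.7250 < -0.2 is true → IN Λ
[6] lift (-12,12): star map gives -15.6333; window check -1.8 ≤ -15.6333 < -0.2 is false → out
[7] lift (-6,7): star map gives -8.1194; window check -1.8 ≤ -8.1194 < -0.2 is false → out
[8] lift (-11,-9): star map gives -8.2750; window check -1.8 ≤ -8.2750 < -0.2 is false → out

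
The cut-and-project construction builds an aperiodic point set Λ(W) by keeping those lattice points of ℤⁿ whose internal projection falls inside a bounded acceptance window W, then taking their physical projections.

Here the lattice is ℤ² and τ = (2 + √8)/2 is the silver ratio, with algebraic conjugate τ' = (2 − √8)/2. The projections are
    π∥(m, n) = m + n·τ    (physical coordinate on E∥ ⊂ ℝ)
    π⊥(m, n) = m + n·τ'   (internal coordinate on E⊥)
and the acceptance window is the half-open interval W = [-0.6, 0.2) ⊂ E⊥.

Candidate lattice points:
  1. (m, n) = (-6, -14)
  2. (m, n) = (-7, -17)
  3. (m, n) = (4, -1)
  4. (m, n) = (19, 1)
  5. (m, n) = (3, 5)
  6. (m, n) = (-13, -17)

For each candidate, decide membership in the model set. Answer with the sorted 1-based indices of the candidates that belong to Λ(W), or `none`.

1, 2

τ' = (2−√8)/2 ≈ -0.4142.
candidate 1: (m,n)=(-6,-14) → π∥ = -6-14·τ ≈ -39.7990, π⊥ = -6-14·τ' ≈ -0.2010 ∈ [-0.6, 0.2) ⇒ IN Λ
candidate 2: (m,n)=(-7,-17) → π∥ = -7-17·τ ≈ -48.0416, π⊥ = -7-17·τ' ≈ 0.0416 ∈ [-0.6, 0.2) ⇒ IN Λ
candidate 3: (m,n)=(4,-1) → π∥ = 4-1·τ ≈ 1.5858, π⊥ = 4-1·τ' ≈ 4.4142 ∉ [-0.6, 0.2) ⇒ out
candidate 4: (m,n)=(19,1) → π∥ = 19+1·τ ≈ 21.4142, π⊥ = 19+1·τ' ≈ 18.5858 ∉ [-0.6, 0.2) ⇒ out
candidate 5: (m,n)=(3,5) → π∥ = 3+5·τ ≈ 15.0711, π⊥ = 3+5·τ' ≈ 0.9289 ∉ [-0.6, 0.2) ⇒ out
candidate 6: (m,n)=(-13,-17) → π∥ = -13-17·τ ≈ -54.0416, π⊥ = -13-17·τ' ≈ -5.9584 ∉ [-0.6, 0.2) ⇒ out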